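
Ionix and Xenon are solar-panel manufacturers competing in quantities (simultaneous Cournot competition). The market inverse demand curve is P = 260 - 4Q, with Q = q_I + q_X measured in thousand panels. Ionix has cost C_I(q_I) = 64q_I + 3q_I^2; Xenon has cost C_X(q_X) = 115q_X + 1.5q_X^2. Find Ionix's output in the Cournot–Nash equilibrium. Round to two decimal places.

11.42

Ionix's profit: π_I = (260 - 4Q)q_I - (64q_I + 3q_I²). Setting ∂π_I/∂q_I = 0: 196 - 14q_I - 4(q_X) = 0.
Xenon's first-order condition: 145 - 11q_X - 4(q_I) = 0.
Best responses: q_I = (196 - 4q_X)/14, q_X = (145 - 4q_I)/11.
Solving the pair: q_I = 788/69, q_X = 623/69.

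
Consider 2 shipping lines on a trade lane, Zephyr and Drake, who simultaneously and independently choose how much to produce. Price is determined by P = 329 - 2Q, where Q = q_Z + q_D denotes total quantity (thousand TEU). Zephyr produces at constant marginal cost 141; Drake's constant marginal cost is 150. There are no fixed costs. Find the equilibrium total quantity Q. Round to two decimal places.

61.17

Zephyr's profit: π_Z = (329 - 2Q)q_Z - (141q_Z). Setting ∂π_Z/∂q_Z = 0: 188 - 4q_Z - 2(q_D) = 0.
Drake's first-order condition: 179 - 4q_D - 2(q_Z) = 0.
So q_Z = (188 - 2q_D)/4 and q_D = (179 - 2q_Z)/4.
Substituting one into the other gives q_Z = 197/6 and q_D = 85/3.
Total output Q = 197/6 + 85/3 = 367/6.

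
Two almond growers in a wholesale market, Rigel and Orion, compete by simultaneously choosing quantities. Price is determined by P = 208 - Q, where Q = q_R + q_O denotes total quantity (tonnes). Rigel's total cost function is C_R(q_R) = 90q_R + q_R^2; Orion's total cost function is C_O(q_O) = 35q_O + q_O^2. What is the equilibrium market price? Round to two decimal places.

Rigel's profit: π_R = (208 - Q)q_R - (90q_R + q_R²). Setting ∂π_R/∂q_R = 0: 118 - 4q_R - (q_O) = 0.
Orion's first-order condition: 173 - 4q_O - (q_R) = 0.
Best responses: q_R = (118 - q_O)/4, q_O = (173 - q_R)/4.
Substituting one into the other gives q_R = 299/15 and q_O = 574/15.
Total output Q = 291/5, so price P = 208 - 291/5 = 749/5.

149.80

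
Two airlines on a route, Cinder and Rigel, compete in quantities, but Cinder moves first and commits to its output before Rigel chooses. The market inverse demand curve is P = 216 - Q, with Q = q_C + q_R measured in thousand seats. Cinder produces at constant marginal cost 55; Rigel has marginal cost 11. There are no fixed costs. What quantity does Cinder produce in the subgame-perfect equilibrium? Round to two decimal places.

58.50

The follower Rigel best-responds to any q_C: π_R = (216 - Q)q_R - 11q_R.
Follower FOC: 205 - q_C - 2q_R = 0, so q_R(q_C) = (205 - q_C)/2.
The leader anticipates this reaction. Substituting into P = 216 - Q gives P = 227/2 - (1/2)q_C, so π_C = (227/2 - (1/2)q_C)q_C - 55q_C.
Maximising: ∂π_C/∂q_C = 117/2 - q_C = 0, giving q_C = 117/2.
Then q_R = (205 - 117/2)/2 = 293/4.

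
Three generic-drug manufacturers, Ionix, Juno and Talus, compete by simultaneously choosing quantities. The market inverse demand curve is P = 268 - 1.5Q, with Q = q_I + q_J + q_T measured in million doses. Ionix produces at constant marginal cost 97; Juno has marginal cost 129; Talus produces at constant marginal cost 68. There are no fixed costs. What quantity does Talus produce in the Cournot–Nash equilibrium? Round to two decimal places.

48.33

Ionix's profit: π_I = (268 - 1.5Q)q_I - (97q_I). Setting ∂π_I/∂q_I = 0: 171 - 3q_I - (3/2)(q_J + q_T) = 0.
Juno's first-order condition: 139 - 3q_J - (3/2)(q_I + q_T) = 0.
Talus's profit: π_T = (268 - 1.5Q)q_T - (68q_T). Setting ∂π_T/∂q_T = 0: 200 - 3q_T - (3/2)(q_I + q_J) = 0.
Adding the 3 conditions: 510 − 3Q − 3Q = 0, i.e. Q = 85.
Back-substituting: q_I = (171 − 255/2)/(3/2) = 29, q_J = (139 − 255/2)/(3/2) = 23/3, q_T = (200 − 255/2)/(3/2) = 145/3.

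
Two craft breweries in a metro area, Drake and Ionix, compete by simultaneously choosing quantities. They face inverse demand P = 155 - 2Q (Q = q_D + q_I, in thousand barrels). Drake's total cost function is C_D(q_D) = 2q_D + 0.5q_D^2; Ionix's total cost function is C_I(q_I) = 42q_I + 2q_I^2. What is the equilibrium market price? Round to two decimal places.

85.17

Drake's profit: π_D = (155 - 2Q)q_D - (2q_D + (1/2)q_D²). Setting ∂π_D/∂q_D = 0: 153 - 5q_D - 2(q_I) = 0.
Ionix's first-order condition: 113 - 8q_I - 2(q_D) = 0.
Best responses: q_D = (153 - 2q_I)/5, q_I = (113 - 2q_D)/8.
Substituting one into the other gives q_D = 499/18 and q_I = 259/36.
Total output Q = 419/12, so price P = 155 - 2·(419/12) = 511/6.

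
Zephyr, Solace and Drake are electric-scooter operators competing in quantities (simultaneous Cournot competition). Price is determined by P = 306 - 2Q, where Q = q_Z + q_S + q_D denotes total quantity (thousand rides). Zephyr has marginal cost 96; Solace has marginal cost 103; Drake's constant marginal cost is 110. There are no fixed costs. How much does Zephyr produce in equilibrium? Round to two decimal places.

Zephyr's profit: π_Z = (306 - 2Q)q_Z - (96q_Z). Setting ∂π_Z/∂q_Z = 0: 210 - 4q_Z - 2(q_S + q_D) = 0.
Solace's first-order condition: 203 - 4q_S - 2(q_Z + q_D) = 0.
Drake's first-order condition: 196 - 4q_D - 2(q_Z + q_S) = 0.
Summing all 3 equations gives 609 − 8Q = 0, hence Q = 609/8.
Back-substituting: q_Z = (210 − 609/4)/2 = 231/8, q_S = (203 − 609/4)/2 = 203/8, q_D = (196 − 609/4)/2 = 175/8.

28.88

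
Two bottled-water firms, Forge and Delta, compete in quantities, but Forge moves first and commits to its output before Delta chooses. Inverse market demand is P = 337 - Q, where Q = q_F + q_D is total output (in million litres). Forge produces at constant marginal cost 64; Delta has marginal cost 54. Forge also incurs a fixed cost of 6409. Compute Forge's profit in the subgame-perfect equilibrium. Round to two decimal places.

Solve by backward induction. Given q_F, the follower Delta maximises π_D = (337 - q_F - q_D)q_D - 54q_D.
∂π_D/∂q_D = 283 - q_F - 2q_D = 0 gives the reaction function q_D = (283 - q_F)/2.
Forge substitutes q_D(q_F) into its own profit: π_F = q_F(337 - q_F - (283 - q_F)/2) - 64q_F = (391/2 - (1/2)q_F)q_F - 64q_F.
Leader FOC: 263/2 - q_F = 0, so q_F = 263/2.
Then q_D = (283 - 263/2)/2 = 303/4.
Price P = 337 - 829/4 = 519/4.
Forge's profit: (519/4 - 64)·(263/2) - 6409 = 2237.1250.

2237.13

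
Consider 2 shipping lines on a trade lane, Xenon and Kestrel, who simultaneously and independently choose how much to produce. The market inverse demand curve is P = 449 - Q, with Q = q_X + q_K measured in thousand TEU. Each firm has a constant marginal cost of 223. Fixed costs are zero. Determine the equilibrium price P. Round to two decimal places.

298.33

A representative firm's profit is π_i = q_i(449 - Q) - 223q_i.
Setting ∂π_i/∂q_i = 0 with rivals' quantities fixed: 226 - 2q_i - q_j = 0.
By symmetry each firm produces the same amount; substituting q_j = q_i yields q_i = 226/3.
Total output Q = 452/3, so price P = 449 - 452/3 = 895/3.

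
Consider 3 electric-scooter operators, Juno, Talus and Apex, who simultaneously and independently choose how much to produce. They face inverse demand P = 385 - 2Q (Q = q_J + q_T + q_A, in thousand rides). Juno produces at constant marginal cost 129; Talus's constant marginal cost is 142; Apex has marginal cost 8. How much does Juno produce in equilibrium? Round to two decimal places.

Juno's profit: π_J = (385 - 2Q)q_J - (129q_J). Setting ∂π_J/∂q_J = 0: 256 - 4q_J - 2(q_T + q_A) = 0.
Talus's first-order condition: 243 - 4q_T - 2(q_J + q_A) = 0.
Apex's profit: π_A = (385 - 2Q)q_A - (8q_A). Setting ∂π_A/∂q_A = 0: 377 - 4q_A - 2(q_J + q_T) = 0.
Adding the 3 first-order conditions: 876 − 8Q = 0, so Q = 219/2.
Back-substituting: q_J = (256 − 219)/2 = 37/2, q_T = (243 − 219)/2 = 12, q_A = (377 − 219)/2 = 79.

18.50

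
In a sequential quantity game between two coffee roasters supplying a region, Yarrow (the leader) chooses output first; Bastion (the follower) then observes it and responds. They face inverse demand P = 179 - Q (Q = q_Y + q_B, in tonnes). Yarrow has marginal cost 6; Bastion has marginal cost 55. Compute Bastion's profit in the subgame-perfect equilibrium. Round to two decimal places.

The follower Bastion best-responds to any q_Y: π_B = (179 - Q)q_B - 55q_B.
Setting the follower's marginal profit to zero, 124 - q_Y - 2q_B = 0, i.e. q_B = (124 - q_Y)/2.
The leader anticipates this reaction. Substituting into P = 179 - Q gives P = 117 - (1/2)q_Y, so π_Y = (117 - (1/2)q_Y)q_Y - 6q_Y.
The leader's first-order condition 111 - q_Y = 0 yields q_Y = 111.
Then q_B = (124 - 111)/2 = 13/2.
Price P = 179 - 235/2 = 123/2.
Bastion's profit: (123/2 - 55)·(13/2) = 169/4.

42.25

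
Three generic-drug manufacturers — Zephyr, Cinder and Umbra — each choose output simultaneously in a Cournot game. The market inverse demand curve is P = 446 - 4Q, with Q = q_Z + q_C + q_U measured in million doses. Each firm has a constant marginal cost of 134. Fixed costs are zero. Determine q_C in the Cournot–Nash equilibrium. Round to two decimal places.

19.50

Each firm earns π_i = (446 - 4Q)q_i - 134q_i.
Setting ∂π_i/∂q_i = 0 with rivals' quantities fixed: 312 - 8q_i - 4·Σ_{j≠i} q_j = 0.
By symmetry each firm produces the same amount; substituting Σ_{j≠i} q_j = 2q_i yields q_i = 312/16 = 39/2.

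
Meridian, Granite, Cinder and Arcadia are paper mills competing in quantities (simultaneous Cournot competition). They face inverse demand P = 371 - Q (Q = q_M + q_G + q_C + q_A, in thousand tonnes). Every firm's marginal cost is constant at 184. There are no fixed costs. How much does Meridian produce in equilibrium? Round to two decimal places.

A representative firm's profit is π_i = q_i(371 - Q) - 184q_i.
First-order condition (treating rivals' output as given): 187 - 2q_i - Σ_{j≠i} q_j = 0.
With identical firms every q_j equals q_i, so Σ_{j≠i} q_j = 3q_i and 187 = 5q_i, giving q_i = 187/5.

37.40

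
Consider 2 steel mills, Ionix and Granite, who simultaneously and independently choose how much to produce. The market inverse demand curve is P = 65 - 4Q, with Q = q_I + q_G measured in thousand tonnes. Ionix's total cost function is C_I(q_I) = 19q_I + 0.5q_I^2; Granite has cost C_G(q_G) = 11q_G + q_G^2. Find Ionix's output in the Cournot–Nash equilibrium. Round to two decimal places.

3.30

Ionix's profit: π_I = (65 - 4Q)q_I - (19q_I + (1/2)q_I²). Setting ∂π_I/∂q_I = 0: 46 - 9q_I - 4(q_G) = 0.
Granite's profit: π_G = (65 - 4Q)q_G - (11q_G + q_G²). Setting ∂π_G/∂q_G = 0: 54 - 10q_G - 4(q_I) = 0.
Rearranging gives the reaction functions q_I = (46 - 4q_G)/9 and q_G = (54 - 4q_I)/10.
Substituting one into the other gives q_I = 122/37 and q_G = 151/37.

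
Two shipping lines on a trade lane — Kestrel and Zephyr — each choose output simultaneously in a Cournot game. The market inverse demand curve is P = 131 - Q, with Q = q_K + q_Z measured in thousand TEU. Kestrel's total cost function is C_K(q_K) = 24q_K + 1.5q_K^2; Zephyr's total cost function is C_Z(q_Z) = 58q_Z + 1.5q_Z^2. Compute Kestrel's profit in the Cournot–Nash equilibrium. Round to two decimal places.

Kestrel's profit: π_K = (131 - Q)q_K - (24q_K + (3/2)q_K²). Setting ∂π_K/∂q_K = 0: 107 - 5q_K - (q_Z) = 0.
Zephyr's profit: π_Z = (131 - Q)q_Z - (58q_Z + (3/2)q_Z²). Setting ∂π_Z/∂q_Z = 0: 73 - 5q_Z - (q_K) = 0.
Best responses: q_K = (107 - q_Z)/5, q_Z = (73 - q_K)/5.
Substituting one into the other gives q_K = 77/4 and q_Z = 43/4.
Price P = 131 - 30 = 101.
Kestrel's profit: 101·(77/4) - 24·(77/4) - (3/2)(77/4)² = 926.4063.

926.41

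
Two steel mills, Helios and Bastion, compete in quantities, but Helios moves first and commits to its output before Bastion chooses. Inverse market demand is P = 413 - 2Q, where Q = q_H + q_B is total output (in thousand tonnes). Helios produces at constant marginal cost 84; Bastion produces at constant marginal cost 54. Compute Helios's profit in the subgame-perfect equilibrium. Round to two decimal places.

5587.56

Solve by backward induction. Given q_H, the follower Bastion maximises π_B = (413 - 2q_H - 2q_B)q_B - 54q_B.
Follower FOC: 359 - 2q_H - 4q_B = 0, so q_B(q_H) = (359 - 2q_H)/4.
Helios substitutes q_B(q_H) into its own profit: π_H = q_H(413 - 2q_H - (359 - 2q_H)/2) - 84q_H = (467/2 - q_H)q_H - 84q_H.
The leader's first-order condition 299/2 - 2q_H = 0 yields q_H = 299/4.
Then q_B = (359 - 2·(299/4))/4 = 419/8.
Price P = 413 - 2·(1017/8) = 635/4.
Helios's profit: (635/4 - 84)·(299/4) = 5587.5625.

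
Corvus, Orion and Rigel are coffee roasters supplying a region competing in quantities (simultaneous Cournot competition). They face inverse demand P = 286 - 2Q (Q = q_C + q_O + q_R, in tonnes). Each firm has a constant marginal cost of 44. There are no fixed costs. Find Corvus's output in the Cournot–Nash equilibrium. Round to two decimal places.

Each firm earns π_i = (286 - 2Q)q_i - 44q_i.
Setting ∂π_i/∂q_i = 0 with rivals' quantities fixed: 242 - 4q_i - 2·Σ_{j≠i} q_j = 0.
With identical firms every q_j equals q_i, so Σ_{j≠i} q_j = 2q_i and 242 = 8q_i, giving q_i = 121/4.

30.25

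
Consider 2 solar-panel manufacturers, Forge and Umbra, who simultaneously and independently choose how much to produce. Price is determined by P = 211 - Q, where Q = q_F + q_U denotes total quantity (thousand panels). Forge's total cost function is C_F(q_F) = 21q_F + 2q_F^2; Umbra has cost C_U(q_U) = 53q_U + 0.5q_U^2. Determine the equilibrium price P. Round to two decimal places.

Forge's profit: π_F = (211 - Q)q_F - (21q_F + 2q_F²). Setting ∂π_F/∂q_F = 0: 190 - 6q_F - (q_U) = 0.
Umbra's profit: π_U = (211 - Q)q_U - (53q_U + (1/2)q_U²). Setting ∂π_U/∂q_U = 0: 158 - 3q_U - (q_F) = 0.
Best responses: q_F = (190 - q_U)/6, q_U = (158 - q_F)/3.
Solving the pair: q_F = 412/17, q_U = 758/17.
Total output Q = 1170/17, so price P = 211 - 1170/17 = 142.1765.

142.18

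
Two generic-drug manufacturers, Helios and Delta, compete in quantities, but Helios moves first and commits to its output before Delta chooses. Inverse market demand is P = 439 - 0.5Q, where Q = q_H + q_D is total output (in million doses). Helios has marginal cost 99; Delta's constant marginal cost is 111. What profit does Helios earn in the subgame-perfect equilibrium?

30976

Solve by backward induction. Given q_H, the follower Delta maximises π_D = (439 - (1/2)q_H - (1/2)q_D)q_D - 111q_D.
Setting the follower's marginal profit to zero, 328 - (1/2)q_H - q_D = 0, i.e. q_D = (328 - (1/2)q_H).
The leader anticipates this reaction. Substituting into P = 439 - 0.5Q gives P = 275 - (1/4)q_H, so π_H = (275 - (1/4)q_H)q_H - 99q_H.
The leader's first-order condition 176 - (1/2)q_H = 0 yields q_H = 352.
Then q_D = (328 - (1/2)·352) = 152.
Price P = 439 - (1/2)·504 = 187.
Helios's profit: (187 - 99)·352 = 30976.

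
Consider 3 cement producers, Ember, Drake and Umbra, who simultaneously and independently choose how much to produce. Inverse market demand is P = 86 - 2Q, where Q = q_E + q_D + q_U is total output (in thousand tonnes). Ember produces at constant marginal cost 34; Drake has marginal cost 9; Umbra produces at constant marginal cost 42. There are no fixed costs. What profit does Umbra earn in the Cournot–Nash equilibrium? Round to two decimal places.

0.28

Ember's profit: π_E = (86 - 2Q)q_E - (34q_E). Setting ∂π_E/∂q_E = 0: 52 - 4q_E - 2(q_D + q_U) = 0.
Drake's first-order condition: 77 - 4q_D - 2(q_E + q_U) = 0.
Umbra's profit: π_U = (86 - 2Q)q_U - (42q_U). Setting ∂π_U/∂q_U = 0: 44 - 4q_U - 2(q_E + q_D) = 0.
Adding the 3 first-order conditions: 173 − 8Q = 0, so Q = 173/8.
Back-substituting: q_E = (52 − 173/4)/2 = 35/8, q_D = (77 − 173/4)/2 = 135/8, q_U = (44 − 173/4)/2 = 3/8.
Price P = 86 - 2·(173/8) = 171/4.
Umbra's profit: (171/4 - 42)·(3/8) = 9/32.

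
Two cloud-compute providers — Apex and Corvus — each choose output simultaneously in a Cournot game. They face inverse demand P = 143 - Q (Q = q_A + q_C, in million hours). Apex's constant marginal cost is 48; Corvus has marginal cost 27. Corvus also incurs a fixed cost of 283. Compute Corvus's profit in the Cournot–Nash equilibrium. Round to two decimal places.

1802.44

Apex's profit: π_A = (143 - Q)q_A - (48q_A). Setting ∂π_A/∂q_A = 0: 95 - 2q_A - (q_C) = 0.
Corvus's profit: π_C = (143 - Q)q_C - (27q_C). Setting ∂π_C/∂q_C = 0: 116 - 2q_C - (q_A) = 0.
Best responses: q_A = (95 - q_C)/2, q_C = (116 - q_A)/2.
Solving the pair: q_A = 74/3, q_C = 137/3.
Price P = 143 - 211/3 = 218/3.
Corvus's profit: (218/3 - 27)·(137/3) - 283 = 1802.4444.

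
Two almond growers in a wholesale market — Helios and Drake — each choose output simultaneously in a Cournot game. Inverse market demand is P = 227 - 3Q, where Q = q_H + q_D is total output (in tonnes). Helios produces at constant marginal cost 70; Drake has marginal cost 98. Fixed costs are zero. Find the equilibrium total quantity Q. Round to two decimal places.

Helios's profit: π_H = (227 - 3Q)q_H - (70q_H). Setting ∂π_H/∂q_H = 0: 157 - 6q_H - 3(q_D) = 0.
Drake's profit: π_D = (227 - 3Q)q_D - (98q_D). Setting ∂π_D/∂q_D = 0: 129 - 6q_D - 3(q_H) = 0.
So q_H = (157 - 3q_D)/6 and q_D = (129 - 3q_H)/6.
Solving the pair: q_H = 185/9, q_D = 101/9.
Total output Q = 185/9 + 101/9 = 286/9.

31.78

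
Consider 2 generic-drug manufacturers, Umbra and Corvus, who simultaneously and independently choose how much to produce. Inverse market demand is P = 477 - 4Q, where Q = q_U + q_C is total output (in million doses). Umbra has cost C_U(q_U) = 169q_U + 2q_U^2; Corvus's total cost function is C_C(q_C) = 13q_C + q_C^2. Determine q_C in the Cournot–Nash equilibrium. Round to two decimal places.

41.69

Umbra's profit: π_U = (477 - 4Q)q_U - (169q_U + 2q_U²). Setting ∂π_U/∂q_U = 0: 308 - 12q_U - 4(q_C) = 0.
Corvus's profit: π_C = (477 - 4Q)q_C - (13q_C + q_C²). Setting ∂π_C/∂q_C = 0: 464 - 10q_C - 4(q_U) = 0.
Rearranging gives the reaction functions q_U = (308 - 4q_C)/12 and q_C = (464 - 4q_U)/10.
Solving the pair: q_U = 153/13, q_C = 542/13.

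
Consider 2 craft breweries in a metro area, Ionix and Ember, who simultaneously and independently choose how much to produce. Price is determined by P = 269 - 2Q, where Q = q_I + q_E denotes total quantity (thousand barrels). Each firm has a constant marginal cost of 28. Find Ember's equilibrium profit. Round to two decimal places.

Each firm earns π_i = (269 - 2Q)q_i - 28q_i.
First-order condition (treating rivals' output as given): 241 - 4q_i - 2q_j = 0.
With identical firms every q_j equals q_i, so q_j = q_i and 241 = 6q_i, giving q_i = 241/6.
Price P = 269 - 2·(241/3) = 325/3.
Ember's profit: (325/3 - 28)·(241/6) = 3226.7222.

3226.72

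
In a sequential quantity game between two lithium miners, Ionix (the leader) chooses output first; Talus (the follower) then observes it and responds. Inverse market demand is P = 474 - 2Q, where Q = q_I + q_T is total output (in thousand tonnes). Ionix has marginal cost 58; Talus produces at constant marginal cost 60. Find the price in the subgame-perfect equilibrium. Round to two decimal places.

Solve by backward induction. Given q_I, the follower Talus maximises π_T = (474 - 2q_I - 2q_T)q_T - 60q_T.
∂π_T/∂q_T = 414 - 2q_I - 4q_T = 0 gives the reaction function q_T = (414 - 2q_I)/4.
The leader anticipates this reaction. Substituting into P = 474 - 2Q gives P = 267 - q_I, so π_I = (267 - q_I)q_I - 58q_I.
Leader FOC: 209 - 2q_I = 0, so q_I = 209/2.
Then q_T = (414 - 2·(209/2))/4 = 205/4.
Total output Q = 623/4, so price P = 474 - 2·(623/4) = 325/2.

162.50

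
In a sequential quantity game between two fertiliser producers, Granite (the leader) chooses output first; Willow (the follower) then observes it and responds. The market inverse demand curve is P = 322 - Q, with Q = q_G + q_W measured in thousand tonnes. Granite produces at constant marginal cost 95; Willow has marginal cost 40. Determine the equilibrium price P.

The follower Willow best-responds to any q_G: π_W = (322 - Q)q_W - 40q_W.
Setting the follower's marginal profit to zero, 282 - q_G - 2q_W = 0, i.e. q_W = (282 - q_G)/2.
Granite substitutes q_W(q_G) into its own profit: π_G = q_G(322 - q_G - (282 - q_G)/2) - 95q_G = (181 - (1/2)q_G)q_G - 95q_G.
Maximising: ∂π_G/∂q_G = 86 - q_G = 0, giving q_G = 86.
Then q_W = (282 - 86)/2 = 98.
Total output Q = 184, so price P = 322 - 184 = 138.

138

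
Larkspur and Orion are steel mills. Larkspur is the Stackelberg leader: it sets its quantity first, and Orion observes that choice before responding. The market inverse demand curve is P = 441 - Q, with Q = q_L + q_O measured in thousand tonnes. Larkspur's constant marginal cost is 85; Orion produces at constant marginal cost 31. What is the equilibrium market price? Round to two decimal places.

160.50

The follower Orion best-responds to any q_L: π_O = (441 - Q)q_O - 31q_O.
Follower FOC: 410 - q_L - 2q_O = 0, so q_O(q_L) = (410 - q_L)/2.
Larkspur substitutes q_O(q_L) into its own profit: π_L = q_L(441 - q_L - (410 - q_L)/2) - 85q_L = (236 - (1/2)q_L)q_L - 85q_L.
Leader FOC: 151 - q_L = 0, so q_L = 151.
Then q_O = (410 - 151)/2 = 259/2.
Total output Q = 561/2, so price P = 441 - 561/2 = 321/2.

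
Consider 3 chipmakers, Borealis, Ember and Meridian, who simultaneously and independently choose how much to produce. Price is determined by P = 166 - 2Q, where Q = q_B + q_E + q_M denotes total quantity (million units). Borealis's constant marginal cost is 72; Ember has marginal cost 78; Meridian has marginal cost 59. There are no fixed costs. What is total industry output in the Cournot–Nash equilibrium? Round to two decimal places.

36.13

Borealis's profit: π_B = (166 - 2Q)q_B - (72q_B). Setting ∂π_B/∂q_B = 0: 94 - 4q_B - 2(q_E + q_M) = 0.
Ember's first-order condition: 88 - 4q_E - 2(q_B + q_M) = 0.
Meridian's first-order condition: 107 - 4q_M - 2(q_B + q_E) = 0.
Adding the 3 first-order conditions: 289 − 8Q = 0, so Q = 289/8.
Back-substituting: q_B = (94 − 289/4)/2 = 87/8, q_E = (88 − 289/4)/2 = 63/8, q_M = (107 − 289/4)/2 = 139/8.
Total output Q = 87/8 + 63/8 + 139/8 = 289/8.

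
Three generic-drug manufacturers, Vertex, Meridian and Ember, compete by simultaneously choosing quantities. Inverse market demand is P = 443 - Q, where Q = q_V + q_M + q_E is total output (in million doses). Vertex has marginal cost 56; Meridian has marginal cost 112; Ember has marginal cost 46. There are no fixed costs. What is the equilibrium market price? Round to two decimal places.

Vertex's profit: π_V = (443 - Q)q_V - (56q_V). Setting ∂π_V/∂q_V = 0: 387 - 2q_V - (q_M + q_E) = 0.
Meridian's profit: π_M = (443 - Q)q_M - (112q_M). Setting ∂π_M/∂q_M = 0: 331 - 2q_M - (q_V + q_E) = 0.
Ember's profit: π_E = (443 - Q)q_E - (46q_E). Setting ∂π_E/∂q_E = 0: 397 - 2q_E - (q_V + q_M) = 0.
Summing all 3 equations gives 1115 − 4Q = 0, hence Q = 1115/4.
Back-substituting: q_V = (387 − 1115/4) = 433/4, q_M = (331 − 1115/4) = 209/4, q_E = (397 − 1115/4) = 473/4.
Total output Q = 1115/4, so price P = 443 - 1115/4 = 657/4.

164.25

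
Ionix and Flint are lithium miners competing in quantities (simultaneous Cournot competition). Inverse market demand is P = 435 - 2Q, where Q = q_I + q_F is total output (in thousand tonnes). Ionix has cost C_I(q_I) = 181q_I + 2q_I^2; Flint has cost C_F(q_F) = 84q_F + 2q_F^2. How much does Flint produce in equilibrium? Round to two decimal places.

38.33

Ionix's profit: π_I = (435 - 2Q)q_I - (181q_I + 2q_I²). Setting ∂π_I/∂q_I = 0: 254 - 8q_I - 2(q_F) = 0.
Flint's profit: π_F = (435 - 2Q)q_F - (84q_F + 2q_F²). Setting ∂π_F/∂q_F = 0: 351 - 8q_F - 2(q_I) = 0.
Best responses: q_I = (254 - 2q_F)/8, q_F = (351 - 2q_I)/8.
Solving the pair: q_I = 133/6, q_F = 115/3.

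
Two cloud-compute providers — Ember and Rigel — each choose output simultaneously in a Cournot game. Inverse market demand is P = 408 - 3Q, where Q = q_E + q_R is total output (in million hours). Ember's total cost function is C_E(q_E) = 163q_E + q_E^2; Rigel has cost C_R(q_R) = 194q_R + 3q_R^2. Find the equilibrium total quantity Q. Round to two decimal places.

37.64

Ember's profit: π_E = (408 - 3Q)q_E - (163q_E + q_E²). Setting ∂π_E/∂q_E = 0: 245 - 8q_E - 3(q_R) = 0.
Rigel's profit: π_R = (408 - 3Q)q_R - (194q_R + 3q_R²). Setting ∂π_R/∂q_R = 0: 214 - 12q_R - 3(q_E) = 0.
Rearranging gives the reaction functions q_E = (245 - 3q_R)/8 and q_R = (214 - 3q_E)/12.
Substituting one into the other gives q_E = 766/29 and q_R = 977/87.
Total output Q = 766/29 + 977/87 = 37.6437.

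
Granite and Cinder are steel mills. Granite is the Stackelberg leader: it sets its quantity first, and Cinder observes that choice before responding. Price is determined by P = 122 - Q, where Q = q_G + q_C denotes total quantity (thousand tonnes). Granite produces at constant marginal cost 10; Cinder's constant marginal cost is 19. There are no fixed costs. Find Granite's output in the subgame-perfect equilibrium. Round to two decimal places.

60.50

The follower Cinder best-responds to any q_G: π_C = (122 - Q)q_C - 19q_C.
∂π_C/∂q_C = 103 - q_G - 2q_C = 0 gives the reaction function q_C = (103 - q_G)/2.
The leader anticipates this reaction. Substituting into P = 122 - Q gives P = 141/2 - (1/2)q_G, so π_G = (141/2 - (1/2)q_G)q_G - 10q_G.
Leader FOC: 121/2 - q_G = 0, so q_G = 121/2.
Then q_C = (103 - 121/2)/2 = 85/4.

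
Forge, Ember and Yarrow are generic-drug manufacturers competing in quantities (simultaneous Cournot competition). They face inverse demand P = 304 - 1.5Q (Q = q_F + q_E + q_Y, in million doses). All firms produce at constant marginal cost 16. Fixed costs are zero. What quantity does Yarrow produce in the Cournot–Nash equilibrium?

48

A representative firm's profit is π_i = q_i(304 - 1.5Q) - 16q_i.
First-order condition (treating rivals' output as given): 288 - 3q_i - (3/2)·Σ_{j≠i} q_j = 0.
With identical firms every q_j equals q_i, so Σ_{j≠i} q_j = 2q_i and 288 = 6q_i, giving q_i = 48.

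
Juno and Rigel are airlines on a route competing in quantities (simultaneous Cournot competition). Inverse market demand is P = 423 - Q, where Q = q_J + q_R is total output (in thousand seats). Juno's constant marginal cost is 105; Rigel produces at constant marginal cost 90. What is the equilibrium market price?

Juno's profit: π_J = (423 - Q)q_J - (105q_J). Setting ∂π_J/∂q_J = 0: 318 - 2q_J - (q_R) = 0.
Rigel's first-order condition: 333 - 2q_R - (q_J) = 0.
Best responses: q_J = (318 - q_R)/2, q_R = (333 - q_J)/2.
Substituting one into the other gives q_J = 101 and q_R = 116.
Total output Q = 217, so price P = 423 - 217 = 206.

206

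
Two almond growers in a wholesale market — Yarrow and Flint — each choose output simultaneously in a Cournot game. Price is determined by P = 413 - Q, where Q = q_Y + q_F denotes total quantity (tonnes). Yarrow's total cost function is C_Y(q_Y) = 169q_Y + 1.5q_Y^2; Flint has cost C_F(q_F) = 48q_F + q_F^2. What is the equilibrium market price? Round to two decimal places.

Yarrow's profit: π_Y = (413 - Q)q_Y - (169q_Y + (3/2)q_Y²). Setting ∂π_Y/∂q_Y = 0: 244 - 5q_Y - (q_F) = 0.
Flint's first-order condition: 365 - 4q_F - (q_Y) = 0.
Rearranging gives the reaction functions q_Y = (244 - q_F)/5 and q_F = (365 - q_Y)/4.
Substituting one into the other gives q_Y = 611/19 and q_F = 1581/19.
Total output Q = 115.3684, so price P = 413 - 115.3684 = 297.6316.

297.63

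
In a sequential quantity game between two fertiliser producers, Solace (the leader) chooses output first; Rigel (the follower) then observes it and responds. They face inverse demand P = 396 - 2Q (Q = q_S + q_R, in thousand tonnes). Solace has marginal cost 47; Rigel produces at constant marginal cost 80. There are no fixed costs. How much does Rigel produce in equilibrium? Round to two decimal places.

The follower Rigel best-responds to any q_S: π_R = (396 - 2Q)q_R - 80q_R.
Follower FOC: 316 - 2q_S - 4q_R = 0, so q_R(q_S) = (316 - 2q_S)/4.
Solace substitutes q_R(q_S) into its own profit: π_S = q_S(396 - 2q_S - (316 - 2q_S)/2) - 47q_S = (238 - q_S)q_S - 47q_S.
Leader FOC: 191 - 2q_S = 0, so q_S = 191/2.
Then q_R = (316 - 2·(191/2))/4 = 125/4.

31.25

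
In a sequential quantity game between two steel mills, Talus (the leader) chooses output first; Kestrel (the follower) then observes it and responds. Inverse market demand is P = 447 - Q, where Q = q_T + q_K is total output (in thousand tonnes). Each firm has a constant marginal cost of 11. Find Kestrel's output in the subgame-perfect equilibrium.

Solve by backward induction. Given q_T, the follower Kestrel maximises π_K = (447 - q_T - q_K)q_K - 11q_K.
∂π_K/∂q_K = 436 - q_T - 2q_K = 0 gives the reaction function q_K = (436 - q_T)/2.
Talus substitutes q_K(q_T) into its own profit: π_T = q_T(447 - q_T - (436 - q_T)/2) - 11q_T = (229 - (1/2)q_T)q_T - 11q_T.
Maximising: ∂π_T/∂q_T = 218 - q_T = 0, giving q_T = 218.
Then q_K = (436 - 218)/2 = 109.

109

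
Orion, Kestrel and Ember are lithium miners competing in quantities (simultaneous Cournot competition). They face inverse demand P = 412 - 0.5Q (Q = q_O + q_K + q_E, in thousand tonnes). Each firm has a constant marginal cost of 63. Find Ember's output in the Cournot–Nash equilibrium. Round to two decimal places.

174.50

A representative firm's profit is π_i = q_i(412 - 0.5Q) - 63q_i.
First-order condition (treating rivals' output as given): 349 - q_i - (1/2)·Σ_{j≠i} q_j = 0.
By symmetry each firm produces the same amount; substituting Σ_{j≠i} q_j = 2q_i yields q_i = 349/2.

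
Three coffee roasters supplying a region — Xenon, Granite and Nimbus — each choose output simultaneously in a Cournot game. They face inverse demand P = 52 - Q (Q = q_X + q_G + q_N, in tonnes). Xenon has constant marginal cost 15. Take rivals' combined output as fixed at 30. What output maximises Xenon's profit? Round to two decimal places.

With rivals' combined output fixed at 30, Xenon's profit is π_X = (52 - 30 - q_X)q_X - (15q_X) = (22 - q_X)q_X - (15q_X).
∂π_X/∂q_X = 7 - 2q_X = 0, so q_X = 7/2.

3.50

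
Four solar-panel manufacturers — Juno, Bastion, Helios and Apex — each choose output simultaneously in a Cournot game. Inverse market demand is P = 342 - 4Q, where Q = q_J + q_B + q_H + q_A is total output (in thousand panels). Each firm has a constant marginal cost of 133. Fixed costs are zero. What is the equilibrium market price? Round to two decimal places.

174.80

A representative firm's profit is π_i = q_i(342 - 4Q) - 133q_i.
First-order condition (treating rivals' output as given): 209 - 8q_i - 4·Σ_{j≠i} q_j = 0.
With identical firms every q_j equals q_i, so Σ_{j≠i} q_j = 3q_i and 209 = 20q_i, giving q_i = 209/20.
Total output Q = 209/5, so price P = 342 - 4·(209/5) = 874/5.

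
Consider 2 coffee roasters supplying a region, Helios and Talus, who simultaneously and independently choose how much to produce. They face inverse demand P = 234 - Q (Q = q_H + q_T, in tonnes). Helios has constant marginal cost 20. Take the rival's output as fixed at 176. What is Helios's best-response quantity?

19

With the rival's output fixed at 176, Helios's profit is π_H = (234 - 176 - q_H)q_H - (20q_H) = (58 - q_H)q_H - (20q_H).
∂π_H/∂q_H = 38 - 2q_H = 0, so q_H = 19.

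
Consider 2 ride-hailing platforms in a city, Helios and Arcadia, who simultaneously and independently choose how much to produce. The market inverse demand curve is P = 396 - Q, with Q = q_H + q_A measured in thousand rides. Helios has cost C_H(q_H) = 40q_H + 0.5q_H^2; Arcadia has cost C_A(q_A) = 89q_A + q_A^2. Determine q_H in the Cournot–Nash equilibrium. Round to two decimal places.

Helios's profit: π_H = (396 - Q)q_H - (40q_H + (1/2)q_H²). Setting ∂π_H/∂q_H = 0: 356 - 3q_H - (q_A) = 0.
Arcadia's first-order condition: 307 - 4q_A - (q_H) = 0.
So q_H = (356 - q_A)/3 and q_A = (307 - q_H)/4.
Substituting one into the other gives q_H = 1117/11 and q_A = 565/11.

101.55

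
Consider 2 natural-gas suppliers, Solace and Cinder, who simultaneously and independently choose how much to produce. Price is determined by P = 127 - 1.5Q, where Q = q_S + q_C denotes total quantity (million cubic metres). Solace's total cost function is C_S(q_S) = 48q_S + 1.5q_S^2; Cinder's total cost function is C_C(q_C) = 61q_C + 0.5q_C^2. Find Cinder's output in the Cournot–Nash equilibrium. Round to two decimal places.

12.76

Solace's profit: π_S = (127 - 1.5Q)q_S - (48q_S + (3/2)q_S²). Setting ∂π_S/∂q_S = 0: 79 - 6q_S - (3/2)(q_C) = 0.
Cinder's profit: π_C = (127 - 1.5Q)q_C - (61q_C + (1/2)q_C²). Setting ∂π_C/∂q_C = 0: 66 - 4q_C - (3/2)(q_S) = 0.
Best responses: q_S = (79 - (3/2)q_C)/6, q_C = (66 - (3/2)q_S)/4.
Solving the pair: q_S = 868/87, q_C = 370/29.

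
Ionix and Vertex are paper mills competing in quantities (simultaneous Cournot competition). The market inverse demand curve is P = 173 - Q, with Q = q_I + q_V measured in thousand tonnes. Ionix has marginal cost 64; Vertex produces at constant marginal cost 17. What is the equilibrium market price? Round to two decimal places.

84.67

Ionix's profit: π_I = (173 - Q)q_I - (64q_I). Setting ∂π_I/∂q_I = 0: 109 - 2q_I - (q_V) = 0.
Vertex's first-order condition: 156 - 2q_V - (q_I) = 0.
Rearranging gives the reaction functions q_I = (109 - q_V)/2 and q_V = (156 - q_I)/2.
Substituting one into the other gives q_I = 62/3 and q_V = 203/3.
Total output Q = 265/3, so price P = 173 - 265/3 = 254/3.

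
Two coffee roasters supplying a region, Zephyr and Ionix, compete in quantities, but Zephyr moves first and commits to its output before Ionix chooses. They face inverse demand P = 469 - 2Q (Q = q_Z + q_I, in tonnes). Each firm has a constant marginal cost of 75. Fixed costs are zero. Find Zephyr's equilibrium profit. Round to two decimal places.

9702.25

Solve by backward induction. Given q_Z, the follower Ionix maximises π_I = (469 - 2q_Z - 2q_I)q_I - 75q_I.
∂π_I/∂q_I = 394 - 2q_Z - 4q_I = 0 gives the reaction function q_I = (394 - 2q_Z)/4.
The leader anticipates this reaction. Substituting into P = 469 - 2Q gives P = 272 - q_Z, so π_Z = (272 - q_Z)q_Z - 75q_Z.
Leader FOC: 197 - 2q_Z = 0, so q_Z = 197/2.
Then q_I = (394 - 2·(197/2))/4 = 197/4.
Price P = 469 - 2·(591/4) = 347/2.
Zephyr's profit: (347/2 - 75)·(197/2) = 9702.2500.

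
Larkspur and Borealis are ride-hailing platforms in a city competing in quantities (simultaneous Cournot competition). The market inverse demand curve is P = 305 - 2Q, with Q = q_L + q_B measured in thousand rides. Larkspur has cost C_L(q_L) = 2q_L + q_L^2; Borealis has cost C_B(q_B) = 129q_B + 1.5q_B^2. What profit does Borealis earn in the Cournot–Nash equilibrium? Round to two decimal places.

Larkspur's profit: π_L = (305 - 2Q)q_L - (2q_L + q_L²). Setting ∂π_L/∂q_L = 0: 303 - 6q_L - 2(q_B) = 0.
Borealis's profit: π_B = (305 - 2Q)q_B - (129q_B + (3/2)q_B²). Setting ∂π_B/∂q_B = 0: 176 - 7q_B - 2(q_L) = 0.
Best responses: q_L = (303 - 2q_B)/6, q_B = (176 - 2q_L)/7.
Solving the pair: q_L = 1769/38, q_B = 225/19.
Price P = 305 - 2·58.3947 = 188.2105.
Borealis's profit: 188.2105·(225/19) - 129·(225/19) - (3/2)(225/19)² = 490.8241.

490.82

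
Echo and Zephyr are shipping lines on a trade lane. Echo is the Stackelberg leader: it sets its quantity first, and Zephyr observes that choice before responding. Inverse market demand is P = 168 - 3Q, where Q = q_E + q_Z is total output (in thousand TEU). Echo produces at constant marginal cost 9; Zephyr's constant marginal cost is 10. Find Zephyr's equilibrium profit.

Solve by backward induction. Given q_E, the follower Zephyr maximises π_Z = (168 - 3q_E - 3q_Z)q_Z - 10q_Z.
Follower FOC: 158 - 3q_E - 6q_Z = 0, so q_Z(q_E) = (158 - 3q_E)/6.
The leader anticipates this reaction. Substituting into P = 168 - 3Q gives P = 89 - (3/2)q_E, so π_E = (89 - (3/2)q_E)q_E - 9q_E.
The leader's first-order condition 80 - 3q_E = 0 yields q_E = 80/3.
Then q_Z = (158 - 3·(80/3))/6 = 13.
Price P = 168 - 3·(119/3) = 49.
Zephyr's profit: (49 - 10)·13 = 507.

507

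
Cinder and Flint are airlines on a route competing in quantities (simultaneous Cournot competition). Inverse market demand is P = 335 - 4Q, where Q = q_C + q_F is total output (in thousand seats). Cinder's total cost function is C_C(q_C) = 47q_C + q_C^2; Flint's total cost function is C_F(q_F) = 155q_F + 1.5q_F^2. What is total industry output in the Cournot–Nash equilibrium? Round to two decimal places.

32.94

Cinder's profit: π_C = (335 - 4Q)q_C - (47q_C + q_C²). Setting ∂π_C/∂q_C = 0: 288 - 10q_C - 4(q_F) = 0.
Flint's profit: π_F = (335 - 4Q)q_F - (155q_F + (3/2)q_F²). Setting ∂π_F/∂q_F = 0: 180 - 11q_F - 4(q_C) = 0.
Best responses: q_C = (288 - 4q_F)/10, q_F = (180 - 4q_C)/11.
Solving the pair: q_C = 1224/47, q_F = 324/47.
Total output Q = 1224/47 + 324/47 = 1548/47.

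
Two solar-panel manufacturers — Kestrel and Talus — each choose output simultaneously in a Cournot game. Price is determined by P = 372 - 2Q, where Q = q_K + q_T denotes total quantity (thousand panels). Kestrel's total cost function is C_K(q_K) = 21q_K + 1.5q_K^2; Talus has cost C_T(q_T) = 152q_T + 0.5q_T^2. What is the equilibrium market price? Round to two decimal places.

Kestrel's profit: π_K = (372 - 2Q)q_K - (21q_K + (3/2)q_K²). Setting ∂π_K/∂q_K = 0: 351 - 7q_K - 2(q_T) = 0.
Talus's profit: π_T = (372 - 2Q)q_T - (152q_T + (1/2)q_T²). Setting ∂π_T/∂q_T = 0: 220 - 5q_T - 2(q_K) = 0.
Best responses: q_K = (351 - 2q_T)/7, q_T = (220 - 2q_K)/5.
Solving the pair: q_K = 1315/31, q_T = 838/31.
Total output Q = 69.4516, so price P = 372 - 2·69.4516 = 233.0968.

233.10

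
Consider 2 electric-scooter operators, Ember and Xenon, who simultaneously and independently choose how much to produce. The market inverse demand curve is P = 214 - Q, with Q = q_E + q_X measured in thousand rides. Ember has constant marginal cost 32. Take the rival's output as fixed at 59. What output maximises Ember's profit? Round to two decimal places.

With the rival's output fixed at 59, Ember's profit is π_E = (214 - 59 - q_E)q_E - (32q_E) = (155 - q_E)q_E - (32q_E).
∂π_E/∂q_E = 123 - 2q_E = 0, so q_E = 123/2.

61.50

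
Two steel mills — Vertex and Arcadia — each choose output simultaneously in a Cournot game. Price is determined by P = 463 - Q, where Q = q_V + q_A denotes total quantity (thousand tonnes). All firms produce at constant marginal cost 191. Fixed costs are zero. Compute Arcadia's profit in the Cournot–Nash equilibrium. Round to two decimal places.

Each firm earns π_i = (463 - Q)q_i - 191q_i.
Setting ∂π_i/∂q_i = 0 with rivals' quantities fixed: 272 - 2q_i - q_j = 0.
By symmetry each firm produces the same amount; substituting q_j = q_i yields q_i = 272/3.
Price P = 463 - 544/3 = 845/3.
Arcadia's profit: (845/3 - 191)·(272/3) = 8220.4444.

8220.44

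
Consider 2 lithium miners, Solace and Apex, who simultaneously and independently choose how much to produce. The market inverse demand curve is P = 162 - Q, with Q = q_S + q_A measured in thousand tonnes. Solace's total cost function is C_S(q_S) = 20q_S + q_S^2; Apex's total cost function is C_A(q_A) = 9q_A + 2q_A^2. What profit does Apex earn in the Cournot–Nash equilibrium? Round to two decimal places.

1252.74

Solace's profit: π_S = (162 - Q)q_S - (20q_S + q_S²). Setting ∂π_S/∂q_S = 0: 142 - 4q_S - (q_A) = 0.
Apex's profit: π_A = (162 - Q)q_A - (9q_A + 2q_A²). Setting ∂π_A/∂q_A = 0: 153 - 6q_A - (q_S) = 0.
Rearranging gives the reaction functions q_S = (142 - q_A)/4 and q_A = (153 - q_S)/6.
Substituting one into the other gives q_S = 699/23 and q_A = 470/23.
Price P = 162 - 1169/23 = 111.1739.
Apex's profit: 111.1739·(470/23) - 9·(470/23) - 2(470/23)² = 1252.7410.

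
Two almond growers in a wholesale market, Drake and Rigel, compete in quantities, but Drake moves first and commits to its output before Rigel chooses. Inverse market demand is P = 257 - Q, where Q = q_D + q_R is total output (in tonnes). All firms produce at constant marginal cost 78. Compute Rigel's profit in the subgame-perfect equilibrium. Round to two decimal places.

Solve by backward induction. Given q_D, the follower Rigel maximises π_R = (257 - q_D - q_R)q_R - 78q_R.
Setting the follower's marginal profit to zero, 179 - q_D - 2q_R = 0, i.e. q_R = (179 - q_D)/2.
The leader anticipates this reaction. Substituting into P = 257 - Q gives P = 335/2 - (1/2)q_D, so π_D = (335/2 - (1/2)q_D)q_D - 78q_D.
The leader's first-order condition 179/2 - q_D = 0 yields q_D = 179/2.
Then q_R = (179 - 179/2)/2 = 179/4.
Price P = 257 - 537/4 = 491/4.
Rigel's profit: (491/4 - 78)·(179/4) = 2002.5625.

2002.56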